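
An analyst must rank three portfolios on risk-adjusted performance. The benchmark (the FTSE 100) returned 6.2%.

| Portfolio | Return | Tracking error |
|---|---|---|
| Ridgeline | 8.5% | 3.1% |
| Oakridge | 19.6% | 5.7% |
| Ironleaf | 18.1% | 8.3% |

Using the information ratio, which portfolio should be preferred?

Oakridge

Ridgeline: IR = (8.5% − 6.2%) / 3.1% = 0.742
Oakridge: IR = (19.6% − 6.2%) / 5.7% = 2.351
Ironleaf: IR = (18.1% − 6.2%) / 8.3% = 1.434
Highest: Oakridge (2.351).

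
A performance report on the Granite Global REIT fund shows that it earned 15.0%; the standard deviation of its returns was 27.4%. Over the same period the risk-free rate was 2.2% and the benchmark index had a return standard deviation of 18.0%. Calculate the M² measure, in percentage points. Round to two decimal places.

10.61

Sharpe = (Rp − Rf) / σp = (15.0% − 2.2%) / 27.4% = 0.4672
M² = Rf + Sharpe × σm = 2.2% + 0.4672 × 18.0% = 10.6096%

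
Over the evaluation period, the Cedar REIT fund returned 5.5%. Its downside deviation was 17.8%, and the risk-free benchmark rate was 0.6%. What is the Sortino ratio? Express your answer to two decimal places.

Sortino = (Rp − Rf) / σd = (5.5% − 0.6%) / 17.8% = 4.90% / 17.8% = 0.2753

0.28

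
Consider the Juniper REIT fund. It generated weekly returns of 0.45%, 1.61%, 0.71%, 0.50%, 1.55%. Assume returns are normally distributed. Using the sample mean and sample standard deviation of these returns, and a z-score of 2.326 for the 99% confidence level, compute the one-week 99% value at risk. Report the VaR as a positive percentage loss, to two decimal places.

Mean return r̄ = 4.820 / 5 = 0.9640%
Sample σ = √[Σ(r − r̄)² / 4] = √[1.3047 / 4] = √0.3262 = 0.5711%
VaR = −(r̄ − z·σ) = −(0.9640 − 2.326 × 0.5711) = −(-0.3644) = 0.3644%

0.36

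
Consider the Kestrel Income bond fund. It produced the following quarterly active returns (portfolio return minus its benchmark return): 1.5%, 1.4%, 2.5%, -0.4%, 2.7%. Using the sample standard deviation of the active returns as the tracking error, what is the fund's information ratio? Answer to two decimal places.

r̄ = (1.5 + 1.4 + 2.5 − 0.4 + 2.7) / 5 = 1.5400%
Sample σ = √[Σ(r − r̄)² / 4] = √[6.0520 / 4] = √1.5130 = 1.2300%
IR = r̄ / tracking error = 1.5400 / 1.2300 = 1.2520

1.25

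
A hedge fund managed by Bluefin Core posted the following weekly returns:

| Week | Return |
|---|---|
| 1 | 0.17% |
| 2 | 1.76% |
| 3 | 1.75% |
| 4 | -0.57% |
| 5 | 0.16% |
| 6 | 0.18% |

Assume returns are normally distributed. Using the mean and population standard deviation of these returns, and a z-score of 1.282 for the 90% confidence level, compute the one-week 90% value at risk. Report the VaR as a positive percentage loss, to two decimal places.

r̄ = (0.17 + 1.76 + 1.75 − 0.57 + 0.16 + 0.18) / 6 = 3.450 / 6 = 0.5750%
Σ(r − r̄)² = (0.17 − 0.5750)² + (1.76 − 0.5750)² + (1.75 − 0.5750)² + … = 4.5882
population σ = √(4.5882 / 6) = √0.7647 = 0.8745%
VaR = −(r̄ − z·σ) = −(0.5750 − 1.282 × 0.8745) = −(-0.5461) = 0.5461%

0.55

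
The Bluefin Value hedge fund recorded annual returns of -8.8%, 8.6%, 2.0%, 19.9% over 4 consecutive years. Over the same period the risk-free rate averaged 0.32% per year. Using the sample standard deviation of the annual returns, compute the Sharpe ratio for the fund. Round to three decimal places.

r̄ = (-8.8 + 8.6 + 2 + 19.9) / 4 = 5.4250%
Σ(r − r̄)² = (-8.8 − 5.4250)² + (8.6 − 5.4250)² + (2 − 5.4250)² + … = 433.6875
sample σ = √(433.6875 / 3) = √144.5625 = 12.0234%
Sharpe = (r̄ − rf) / σ = (5.4250 − 0.32) / 12.0234 = 5.1050 / 12.0234 = 0.4246

0.425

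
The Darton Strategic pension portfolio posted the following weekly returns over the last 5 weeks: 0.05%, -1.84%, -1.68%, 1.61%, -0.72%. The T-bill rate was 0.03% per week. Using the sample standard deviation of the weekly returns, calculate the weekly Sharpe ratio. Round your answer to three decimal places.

-0.386

μ = (0.05 − 1.84 − 1.68 + 1.61 − 0.72) / 5 = -0.5160%
Sample std dev = √[7.9897 / 4] = 1.4133%
Sharpe = (μ − rf) / σ = (-0.5160 − 0.03) / 1.4133 = -0.5460 / 1.4133 = -0.3863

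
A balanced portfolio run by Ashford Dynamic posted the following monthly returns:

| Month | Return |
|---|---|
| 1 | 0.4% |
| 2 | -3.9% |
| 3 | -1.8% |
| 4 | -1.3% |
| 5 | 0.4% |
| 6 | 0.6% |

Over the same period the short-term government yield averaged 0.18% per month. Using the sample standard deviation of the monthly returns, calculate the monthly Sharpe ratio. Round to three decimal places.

μ = (0.4 − 3.9 − 1.8 − 1.3 + 0.4 + 0.6) / 6 = -0.9333%
Σ(r − μ)² = 15.5933; sample σ = √(15.5933/5) = 1.7660%
Sharpe = (μ − rf) / σ = (-0.9333 − 0.18) / 1.7660 = -1.1133 / 1.7660 = -0.6304

-0.630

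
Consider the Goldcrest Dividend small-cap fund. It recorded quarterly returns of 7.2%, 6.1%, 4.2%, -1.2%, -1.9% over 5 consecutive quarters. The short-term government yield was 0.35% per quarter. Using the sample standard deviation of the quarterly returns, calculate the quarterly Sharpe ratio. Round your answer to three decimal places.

Mean return r̄ = 14.40 / 5 = 2.8800%
Σ(r − r̄)² = (7.2 − 2.8800)² + (6.1 − 2.8800)² + … = 70.2680
sample σ = √(70.2680 / 4) = √17.5670 = 4.1913%
Sharpe = (r̄ − rf) / σ = (2.8800 − 0.35) / 4.1913 = 2.5300 / 4.1913 = 0.6036

0.604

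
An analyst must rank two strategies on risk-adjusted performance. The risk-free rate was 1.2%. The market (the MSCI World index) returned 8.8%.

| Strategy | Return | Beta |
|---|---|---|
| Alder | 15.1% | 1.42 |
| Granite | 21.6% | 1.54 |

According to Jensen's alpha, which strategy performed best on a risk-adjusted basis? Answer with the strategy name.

Granite

Alder: α = 15.1% − [1.2% + 1.42 × (8.8% − 1.2%)] = 3.108
Granite: α = 21.6% − [1.2% + 1.54 × (8.8% − 1.2%)] = 8.696
Highest: Granite (8.696).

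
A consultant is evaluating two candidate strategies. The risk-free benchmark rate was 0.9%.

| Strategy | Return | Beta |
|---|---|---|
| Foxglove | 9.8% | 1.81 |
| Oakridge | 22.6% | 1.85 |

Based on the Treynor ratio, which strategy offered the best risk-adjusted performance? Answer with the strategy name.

Foxglove: Treynor = (9.8% − 0.9%) / 1.81 = 4.917
Oakridge: Treynor = (22.6% − 0.9%) / 1.85 = 11.730
Highest: Oakridge (11.730).

Oakridge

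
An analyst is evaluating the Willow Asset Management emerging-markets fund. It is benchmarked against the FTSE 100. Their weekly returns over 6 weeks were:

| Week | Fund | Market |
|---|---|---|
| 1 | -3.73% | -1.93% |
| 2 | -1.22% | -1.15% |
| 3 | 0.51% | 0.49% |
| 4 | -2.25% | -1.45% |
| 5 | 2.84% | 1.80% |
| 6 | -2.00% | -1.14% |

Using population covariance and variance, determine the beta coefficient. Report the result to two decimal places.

r̄p = -0.9750%,  r̄m = -0.5633%
Cov = Σ(rp − r̄p)(rm − r̄m) / 6 = 2.7018
Var(rm) = Σ(rm − r̄m)² / 6 = 1.6709
β = Cov / Var = 2.7018 / 1.6709 = 1.6170

1.62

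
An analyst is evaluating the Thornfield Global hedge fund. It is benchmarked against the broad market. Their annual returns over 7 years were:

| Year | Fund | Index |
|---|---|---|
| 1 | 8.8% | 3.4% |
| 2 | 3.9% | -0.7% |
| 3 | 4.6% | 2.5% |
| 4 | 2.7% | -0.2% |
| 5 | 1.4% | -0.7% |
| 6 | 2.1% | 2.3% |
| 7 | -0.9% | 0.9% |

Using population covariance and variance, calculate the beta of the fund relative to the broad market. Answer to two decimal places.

r̄p = 3.2286%,  r̄m = 1.0714%
Cov = Σ(rp − r̄p)(rm − r̄m) / 7 = 2.4251
Var(rm) = Σ(rm − r̄m)² / 7 = 2.4135
β = Cov / Var = 2.4251 / 2.4135 = 1.0048

1.00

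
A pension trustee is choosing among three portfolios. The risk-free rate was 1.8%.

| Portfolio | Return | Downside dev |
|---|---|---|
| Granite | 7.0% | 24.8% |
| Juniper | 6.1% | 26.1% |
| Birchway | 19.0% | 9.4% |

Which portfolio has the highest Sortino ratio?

Birchway

Granite: Sortino ratio = (7.0% − 1.8%) / 24.8% = 0.210
Juniper: Sortino ratio = (6.1% − 1.8%) / 26.1% = 0.165
Birchway: Sortino ratio = (19.0% − 1.8%) / 9.4% = 1.830
Highest: Birchway (1.830).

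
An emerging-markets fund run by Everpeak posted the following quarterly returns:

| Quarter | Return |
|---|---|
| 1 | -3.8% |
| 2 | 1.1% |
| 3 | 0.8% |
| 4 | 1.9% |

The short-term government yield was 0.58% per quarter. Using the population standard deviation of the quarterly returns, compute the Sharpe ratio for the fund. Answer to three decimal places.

r̄ = (-3.8 + 1.1 + 0.8 + 1.9) / 4 = 0.0000%
Σ(r − r̄)² = 19.9000; population σ = √(19.9000/4) = 2.2305%
Sharpe = (r̄ − rf) / σ = (0.0000 − 0.58) / 2.2305 = -0.5800 / 2.2305 = -0.2600

-0.260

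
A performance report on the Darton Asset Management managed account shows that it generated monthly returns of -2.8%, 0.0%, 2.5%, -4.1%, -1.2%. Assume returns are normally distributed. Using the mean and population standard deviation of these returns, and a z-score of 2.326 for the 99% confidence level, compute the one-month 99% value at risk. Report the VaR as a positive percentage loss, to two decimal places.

6.43

Mean return r̄ = -5.60 / 5 = -1.1200%
Population std dev = √[26.0680 / 5] = 2.2833%
VaR = −(r̄ − z·σ) = −(-1.1200 − 2.326 × 2.2833) = −(-6.4310) = 6.4310%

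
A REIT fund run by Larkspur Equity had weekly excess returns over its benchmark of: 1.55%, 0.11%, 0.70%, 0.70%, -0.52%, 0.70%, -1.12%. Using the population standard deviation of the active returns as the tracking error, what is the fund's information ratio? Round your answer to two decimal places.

Mean return r̄ = 2.120 / 7 = 0.3029%
Σ(r − r̄)² = (1.55 − 0.3029)² + (0.11 − 0.3029)² + … = 4.7673
σ = √[4.7673 / 7] = 0.8253%
IR = r̄ / tracking error = 0.3029 / 0.8253 = 0.3670

0.37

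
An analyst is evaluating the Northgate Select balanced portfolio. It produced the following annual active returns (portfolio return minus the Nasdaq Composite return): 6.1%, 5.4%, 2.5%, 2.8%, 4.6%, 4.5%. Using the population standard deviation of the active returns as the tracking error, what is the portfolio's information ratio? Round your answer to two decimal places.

3.33

Mean return r̄ = 25.90 / 6 = 4.3167%
Σ(r − r̄)² = (6.1 − 4.3167)² + (5.4 − 4.3167)² + (2.5 − 4.3167)² + … = 10.0683
σ = √[10.0683 / 6] = 1.2954%
IR = r̄ / tracking error = 4.3167 / 1.2954 = 3.3323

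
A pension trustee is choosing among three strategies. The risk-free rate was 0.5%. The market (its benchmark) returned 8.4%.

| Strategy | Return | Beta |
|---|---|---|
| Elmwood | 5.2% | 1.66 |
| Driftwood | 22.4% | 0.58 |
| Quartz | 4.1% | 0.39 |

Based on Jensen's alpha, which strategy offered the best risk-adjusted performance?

Driftwood

Elmwood: α = 5.2% − [0.5% + 1.66 × (8.4% − 0.5%)] = -8.414
Driftwood: α = 22.4% − [0.5% + 0.58 × (8.4% − 0.5%)] = 17.318
Quartz: α = 4.1% − [0.5% + 0.39 × (8.4% − 0.5%)] = 0.519
Highest: Driftwood (17.318).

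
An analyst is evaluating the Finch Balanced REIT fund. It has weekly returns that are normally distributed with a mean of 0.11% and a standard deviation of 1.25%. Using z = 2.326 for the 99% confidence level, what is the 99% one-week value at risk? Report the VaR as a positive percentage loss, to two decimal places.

VaR (as % loss) = −(μ − z·σ) = −(0.11% − 2.326 × 1.25%) = −(-2.7975%) = 2.7975%

2.80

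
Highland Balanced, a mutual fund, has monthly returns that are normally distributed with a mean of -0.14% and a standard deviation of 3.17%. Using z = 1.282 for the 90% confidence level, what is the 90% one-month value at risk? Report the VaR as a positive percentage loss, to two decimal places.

4.20

VaR (as % loss) = −(μ − z·σ) = −(-0.14% − 1.282 × 3.17%) = −(-4.20394%) = 4.20394%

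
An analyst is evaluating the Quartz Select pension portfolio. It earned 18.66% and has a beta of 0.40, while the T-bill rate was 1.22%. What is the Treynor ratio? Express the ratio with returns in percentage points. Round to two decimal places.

Treynor = (Rp − Rf) / β = (18.66% − 1.22%) / 0.40 = 17.44 / 0.40 = 43.6000

43.60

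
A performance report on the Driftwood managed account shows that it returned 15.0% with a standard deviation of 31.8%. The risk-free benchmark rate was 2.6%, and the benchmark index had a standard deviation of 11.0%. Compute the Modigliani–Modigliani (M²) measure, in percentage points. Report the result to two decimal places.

6.89

Sharpe = (Rp − Rf) / σp = (15.0% − 2.6%) / 31.8% = 0.3899
M² = Rf + Sharpe × σm = 2.6% + 0.3899 × 11.0% = 6.8889%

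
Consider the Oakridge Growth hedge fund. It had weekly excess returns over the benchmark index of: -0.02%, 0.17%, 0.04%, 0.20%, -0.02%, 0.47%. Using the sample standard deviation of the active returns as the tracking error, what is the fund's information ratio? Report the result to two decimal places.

μ = (-0.02 + 0.17 + 0.04 + 0.2 − 0.02 + 0.47) / 6 = 0.1400%
Sample σ = √[Σ(r − μ)² / 5] = √[0.1746 / 5] = √0.0349 = 0.1868%
IR = μ / tracking error = 0.1400 / 0.1868 = 0.7495

0.75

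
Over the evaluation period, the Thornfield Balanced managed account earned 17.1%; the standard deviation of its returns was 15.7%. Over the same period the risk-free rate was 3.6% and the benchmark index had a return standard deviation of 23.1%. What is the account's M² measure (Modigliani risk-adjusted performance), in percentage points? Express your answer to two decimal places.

23.46

Sharpe = (Rp − Rf) / σp = (17.1% − 3.6%) / 15.7% = 0.8599
M² = Rf + Sharpe × σm = 3.6% + 0.8599 × 23.1% = 23.4637%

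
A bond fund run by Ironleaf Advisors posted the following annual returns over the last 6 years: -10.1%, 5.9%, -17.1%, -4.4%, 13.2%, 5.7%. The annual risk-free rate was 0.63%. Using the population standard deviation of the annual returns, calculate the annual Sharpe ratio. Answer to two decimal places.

-0.17

μ = (-10.1 + 5.9 − 17.1 − 4.4 + 13.2 + 5.7) / 6 = -1.1333%
Σ(r − μ)² = 647.6133; population σ = √(647.6133/6) = 10.3892%
Sharpe = (μ − rf) / σ = (-1.1333 − 0.63) / 10.3892 = -1.7633 / 10.3892 = -0.1697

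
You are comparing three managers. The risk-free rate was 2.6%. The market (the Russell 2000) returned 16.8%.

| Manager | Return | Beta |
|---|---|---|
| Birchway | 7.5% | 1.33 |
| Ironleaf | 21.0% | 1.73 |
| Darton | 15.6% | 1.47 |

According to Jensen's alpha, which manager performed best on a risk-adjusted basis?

Ironleaf

Birchway: α = 7.5% − [2.6% + 1.33 × (16.8% − 2.6%)] = -13.986
Ironleaf: α = 21.0% − [2.6% + 1.73 × (16.8% − 2.6%)] = -6.166
Darton: α = 15.6% − [2.6% + 1.47 × (16.8% − 2.6%)] = -7.874
Highest: Ironleaf (-6.166).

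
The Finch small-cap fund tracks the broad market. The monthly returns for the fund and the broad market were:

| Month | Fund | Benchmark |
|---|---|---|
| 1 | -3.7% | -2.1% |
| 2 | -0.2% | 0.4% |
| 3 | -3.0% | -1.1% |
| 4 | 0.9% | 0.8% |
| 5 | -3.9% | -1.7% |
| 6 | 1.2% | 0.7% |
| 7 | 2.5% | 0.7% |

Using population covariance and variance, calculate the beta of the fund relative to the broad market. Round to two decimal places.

r̄p = -0.8857%,  r̄m = -0.3286%
Cov = Σ(rp − r̄p)(rm − r̄m) / 7 = 2.6990
Var(rm) = Σ(rm − r̄m)² / 7 = 1.3620
β = Cov / Var = 2.6990 / 1.3620 = 1.9816

1.98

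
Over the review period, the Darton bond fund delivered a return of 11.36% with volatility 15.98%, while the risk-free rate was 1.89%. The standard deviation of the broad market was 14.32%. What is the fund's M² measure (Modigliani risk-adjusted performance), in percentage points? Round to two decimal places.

Sharpe = (Rp − Rf) / σp = (11.36% − 1.89%) / 15.98% = 0.5926
M² = Rf + Sharpe × σm = 1.89% + 0.5926 × 14.32% = 10.3760%

10.38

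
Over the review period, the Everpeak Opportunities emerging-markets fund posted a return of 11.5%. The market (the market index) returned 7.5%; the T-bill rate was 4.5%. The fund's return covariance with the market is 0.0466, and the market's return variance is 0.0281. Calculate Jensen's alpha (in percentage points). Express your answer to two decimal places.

2.02

β = Cov / Var = 0.0466 / 0.0281 = 1.6584
E[R] = Rf + β(Rm − Rf) = 4.5% + 1.6584 × (7.5% − 4.5%) = 9.4752%
α = Rp − E[R] = 11.5% − 9.4752% = 2.0248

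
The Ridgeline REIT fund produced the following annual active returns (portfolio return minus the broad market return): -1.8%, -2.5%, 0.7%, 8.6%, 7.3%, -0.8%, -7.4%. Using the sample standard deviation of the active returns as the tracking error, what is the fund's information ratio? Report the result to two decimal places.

0.10

μ = (-1.8 − 2.5 + 0.7 + 8.6 + 7.3 − 0.8 − 7.4) / 7 = 4.10 / 7 = 0.5857%
Σ(r − μ)² = 190.2286; sample σ = √(190.2286/6) = 5.6307%
IR = μ / tracking error = 0.5857 / 5.6307 = 0.1040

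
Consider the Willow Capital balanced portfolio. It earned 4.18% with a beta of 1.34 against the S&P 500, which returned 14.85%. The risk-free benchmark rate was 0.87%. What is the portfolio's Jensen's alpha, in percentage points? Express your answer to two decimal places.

-15.42

CAPM expected return = Rf + β(Rm − Rf) = 0.87% + 1.34 × (14.85% − 0.87%) = 0.87 + 1.34 × 13.98 = 19.6032%
Jensen's α = Rp − E[R] = 4.18% − 19.6032% = -15.4232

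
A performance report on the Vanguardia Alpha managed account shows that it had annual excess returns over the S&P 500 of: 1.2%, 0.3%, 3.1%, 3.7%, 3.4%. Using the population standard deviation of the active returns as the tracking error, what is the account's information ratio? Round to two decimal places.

Mean return r̄ = 11.70 / 5 = 2.3400%
Σ(r − r̄)² = (1.2 − 2.3400)² + (0.3 − 2.3400)² + (3.1 − 2.3400)² + … = 9.0120
σ = √[9.0120 / 5] = 1.3425%
IR = r̄ / tracking error = 2.3400 / 1.3425 = 1.7430

1.74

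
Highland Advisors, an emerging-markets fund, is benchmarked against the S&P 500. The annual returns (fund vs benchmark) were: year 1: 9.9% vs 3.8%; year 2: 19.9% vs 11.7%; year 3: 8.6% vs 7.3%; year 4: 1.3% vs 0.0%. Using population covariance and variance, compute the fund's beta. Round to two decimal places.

1.43

r̄p = 9.9250%,  r̄m = 5.7000%
Cov = Σ(rp − r̄p)(rm − r̄m) / 4 = 26.7350
Var(rm) = Σ(rm − r̄m)² / 4 = 18.6650
β = Cov / Var = 26.7350 / 18.6650 = 1.4324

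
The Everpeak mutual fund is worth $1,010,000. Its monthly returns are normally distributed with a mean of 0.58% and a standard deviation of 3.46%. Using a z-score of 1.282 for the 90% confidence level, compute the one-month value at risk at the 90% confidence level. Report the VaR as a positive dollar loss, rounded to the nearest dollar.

$38,943

Return at the 90% tail: μ − z·σ = 0.58% − 1.282 × 3.46% = 0.58 − 4.43572 = -3.85572%
VaR = −(-3.85572%) × $1,010,000 = 3.85572% × $1,010,000 = $38,943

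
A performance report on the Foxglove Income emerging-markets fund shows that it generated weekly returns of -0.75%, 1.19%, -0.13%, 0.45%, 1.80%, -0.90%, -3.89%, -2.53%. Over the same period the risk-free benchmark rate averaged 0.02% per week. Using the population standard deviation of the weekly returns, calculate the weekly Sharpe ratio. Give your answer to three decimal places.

r̄ = (-0.75 + 1.19 − 0.13 + 0.45 + 1.8 − 0.9 − 3.89 − 2.53) / 8 = -4.760 / 8 = -0.5950%
Σ(r − r̄)² = (-0.75 − (-0.5950))² + (1.19 − (-0.5950))² + … = 24.9488
σ = √[24.9488 / 8] = 1.7660%
Sharpe = (r̄ − rf) / σ = (-0.5950 − 0.02) / 1.7660 = -0.6150 / 1.7660 = -0.3482

-0.348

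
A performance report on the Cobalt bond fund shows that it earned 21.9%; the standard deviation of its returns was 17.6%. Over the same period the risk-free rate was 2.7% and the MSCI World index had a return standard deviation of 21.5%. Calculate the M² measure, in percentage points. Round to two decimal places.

26.15

Sharpe = (Rp − Rf) / σp = (21.9% − 2.7%) / 17.6% = 1.0909
M² = Rf + Sharpe × σm = 2.7% + 1.0909 × 21.5% = 26.1544%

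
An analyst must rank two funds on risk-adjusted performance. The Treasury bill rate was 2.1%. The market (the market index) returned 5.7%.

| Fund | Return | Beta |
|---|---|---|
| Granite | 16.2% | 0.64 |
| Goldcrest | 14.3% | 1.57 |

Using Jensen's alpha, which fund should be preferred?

Granite

Granite: α = 16.2% − [2.1% + 0.64 × (5.7% − 2.1%)] = 11.796
Goldcrest: α = 14.3% − [2.1% + 1.57 × (5.7% − 2.1%)] = 6.548
Highest: Granite (11.796).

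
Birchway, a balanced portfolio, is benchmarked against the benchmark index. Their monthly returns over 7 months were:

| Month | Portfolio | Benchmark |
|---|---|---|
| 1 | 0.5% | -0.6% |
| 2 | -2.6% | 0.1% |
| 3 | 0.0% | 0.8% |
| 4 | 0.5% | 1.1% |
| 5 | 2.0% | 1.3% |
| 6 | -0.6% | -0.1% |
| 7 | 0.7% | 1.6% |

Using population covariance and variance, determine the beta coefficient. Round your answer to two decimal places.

r̄p = 0.0714%,  r̄m = 0.6000%
Cov = Σ(rp − r̄p)(rm − r̄m) / 7 = 0.4957
Var(rm) = Σ(rm − r̄m)² / 7 = 0.5657
β = Cov / Var = 0.4957 / 0.5657 = 0.8763

0.88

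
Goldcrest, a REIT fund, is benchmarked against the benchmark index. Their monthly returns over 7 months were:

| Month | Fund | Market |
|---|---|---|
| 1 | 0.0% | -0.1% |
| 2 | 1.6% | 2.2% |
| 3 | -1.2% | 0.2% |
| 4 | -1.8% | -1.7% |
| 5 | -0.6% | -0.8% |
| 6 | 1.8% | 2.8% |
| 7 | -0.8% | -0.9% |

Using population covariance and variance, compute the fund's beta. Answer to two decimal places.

r̄p = -0.1429%,  r̄m = 0.2429%
Cov = Σ(rp − r̄p)(rm − r̄m) / 7 = 1.8318
Var(rm) = Σ(rm − r̄m)² / 7 = 2.3796
β = Cov / Var = 1.8318 / 2.3796 = 0.7698

0.77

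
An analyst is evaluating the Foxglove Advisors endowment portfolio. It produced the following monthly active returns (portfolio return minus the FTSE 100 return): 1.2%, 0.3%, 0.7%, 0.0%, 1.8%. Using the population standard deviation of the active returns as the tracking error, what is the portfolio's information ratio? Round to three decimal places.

1.246

Mean return μ = 4.00 / 5 = 0.8000%
Σ(r − μ)² = (1.2 − 0.8000)² + (0.3 − 0.8000)² + … = 2.0600
σ = √[2.0600 / 5] = 0.6419%
IR = μ / tracking error = 0.8000 / 0.6419 = 1.2463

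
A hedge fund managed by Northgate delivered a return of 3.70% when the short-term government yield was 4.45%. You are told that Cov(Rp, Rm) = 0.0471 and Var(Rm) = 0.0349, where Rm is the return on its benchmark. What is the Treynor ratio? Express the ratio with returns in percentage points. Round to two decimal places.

β = Cov / Var = 0.0471 / 0.0349 = 1.3496
Treynor = (Rp − Rf) / β = (3.70% − 4.45%) / 1.3496 = -0.75 / 1.3496 = -0.5557

-0.56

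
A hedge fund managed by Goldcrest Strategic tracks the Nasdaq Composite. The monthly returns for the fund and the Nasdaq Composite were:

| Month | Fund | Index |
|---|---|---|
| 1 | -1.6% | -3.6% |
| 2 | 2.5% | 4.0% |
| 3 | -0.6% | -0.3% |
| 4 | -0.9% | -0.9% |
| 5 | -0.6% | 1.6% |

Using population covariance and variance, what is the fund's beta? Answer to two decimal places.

0.49

r̄p = -0.2400%,  r̄m = 0.1600%
Cov = Σ(rp − r̄p)(rm − r̄m) / 5 = 3.1964
Var(rm) = Σ(rm − r̄m)² / 5 = 6.4584
β = Cov / Var = 3.1964 / 6.4584 = 0.4949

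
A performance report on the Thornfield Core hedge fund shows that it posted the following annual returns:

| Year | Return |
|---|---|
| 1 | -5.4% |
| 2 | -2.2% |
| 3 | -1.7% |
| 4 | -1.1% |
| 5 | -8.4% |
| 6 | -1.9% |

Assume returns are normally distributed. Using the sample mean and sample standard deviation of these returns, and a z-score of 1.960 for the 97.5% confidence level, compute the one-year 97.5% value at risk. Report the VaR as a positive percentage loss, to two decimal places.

9.05

μ = (-5.4 − 2.2 − 1.7 − 1.1 − 8.4 − 1.9) / 6 = -20.70 / 6 = -3.4500%
Sample σ = √[Σ(r − μ)² / 5] = √[40.8550 / 5] = √8.1710 = 2.8585%
VaR = −(μ − z·σ) = −(-3.4500 − 1.960 × 2.8585) = −(-9.0527) = 9.0527%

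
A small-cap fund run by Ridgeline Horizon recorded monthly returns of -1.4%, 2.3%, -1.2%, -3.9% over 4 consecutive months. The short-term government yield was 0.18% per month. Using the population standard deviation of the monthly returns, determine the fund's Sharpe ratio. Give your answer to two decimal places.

-0.56

r̄ = (-1.4 + 2.3 − 1.2 − 3.9) / 4 = -4.20 / 4 = -1.0500%
Σ(r − r̄)² = 19.4900; population σ = √(19.4900/4) = 2.2074%
Sharpe = (r̄ − rf) / σ = (-1.0500 − 0.18) / 2.2074 = -1.2300 / 2.2074 = -0.5572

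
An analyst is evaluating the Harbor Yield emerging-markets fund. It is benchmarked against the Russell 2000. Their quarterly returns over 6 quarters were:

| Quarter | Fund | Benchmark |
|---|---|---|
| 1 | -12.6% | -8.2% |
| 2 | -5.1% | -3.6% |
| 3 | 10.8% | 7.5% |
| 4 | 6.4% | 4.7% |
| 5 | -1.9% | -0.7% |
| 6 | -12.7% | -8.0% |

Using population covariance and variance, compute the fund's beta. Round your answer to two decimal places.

r̄p = -2.5167%,  r̄m = -1.3833%
Cov = Σ(rp − r̄p)(rm − r̄m) / 6 = 52.4669
Var(rm) = Σ(rm − r̄m)² / 6 = 35.2581
β = Cov / Var = 52.4669 / 35.2581 = 1.4881

1.49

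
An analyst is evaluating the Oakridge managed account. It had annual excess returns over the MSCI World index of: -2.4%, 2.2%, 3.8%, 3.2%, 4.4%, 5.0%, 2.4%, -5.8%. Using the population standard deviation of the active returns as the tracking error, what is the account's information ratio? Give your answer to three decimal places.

μ = (-2.4 + 2.2 + 3.8 + 3.2 + 4.4 + 5 + 2.4 − 5.8) / 8 = 12.80 / 8 = 1.6000%
Population σ = √[Σ(r − μ)² / 8] = √[98.5600 / 8] = √12.3200 = 3.5100%
IR = μ / tracking error = 1.6000 / 3.5100 = 0.4558

0.456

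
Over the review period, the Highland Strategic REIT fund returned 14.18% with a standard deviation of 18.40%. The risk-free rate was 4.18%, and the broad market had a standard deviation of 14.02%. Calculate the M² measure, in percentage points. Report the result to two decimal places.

Sharpe = (Rp − Rf) / σp = (14.18% − 4.18%) / 18.40% = 0.5435
M² = Rf + Sharpe × σm = 4.18% + 0.5435 × 14.02% = 11.7999%

11.80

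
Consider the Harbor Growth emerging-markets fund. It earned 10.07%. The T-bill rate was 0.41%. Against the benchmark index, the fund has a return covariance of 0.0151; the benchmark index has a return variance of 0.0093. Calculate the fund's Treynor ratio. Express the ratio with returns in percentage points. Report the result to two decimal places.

β = Cov / Var = 0.0151 / 0.0093 = 1.6237
Treynor = (Rp − Rf) / β = (10.07% − 0.41%) / 1.6237 = 9.66 / 1.6237 = 5.9494

5.95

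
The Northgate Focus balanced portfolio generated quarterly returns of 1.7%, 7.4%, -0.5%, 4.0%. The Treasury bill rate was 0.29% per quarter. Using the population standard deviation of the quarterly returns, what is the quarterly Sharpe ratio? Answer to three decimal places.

0.978

r̄ = (1.7 + 7.4 − 0.5 + 4) / 4 = 12.60 / 4 = 3.1500%
Σ(r − r̄)² = 34.2100; population σ = √(34.2100/4) = 2.9245%
Sharpe = (r̄ − rf) / σ = (3.1500 − 0.29) / 2.9245 = 2.8600 / 2.9245 = 0.9779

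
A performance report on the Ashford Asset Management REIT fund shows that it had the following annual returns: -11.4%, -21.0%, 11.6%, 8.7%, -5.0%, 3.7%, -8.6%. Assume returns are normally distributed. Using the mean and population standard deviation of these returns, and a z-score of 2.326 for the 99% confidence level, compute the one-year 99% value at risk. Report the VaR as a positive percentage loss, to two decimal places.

28.39

μ = (-11.4 − 21 + 11.6 + 8.7 − 5 + 3.7 − 8.6) / 7 = -3.1429%
Population σ = √[Σ(r − μ)² / 7] = √[824.7171 / 7] = √117.8167 = 10.8543%
VaR = −(μ − z·σ) = −(-3.1429 − 2.326 × 10.8543) = −(-28.3900) = 28.3900%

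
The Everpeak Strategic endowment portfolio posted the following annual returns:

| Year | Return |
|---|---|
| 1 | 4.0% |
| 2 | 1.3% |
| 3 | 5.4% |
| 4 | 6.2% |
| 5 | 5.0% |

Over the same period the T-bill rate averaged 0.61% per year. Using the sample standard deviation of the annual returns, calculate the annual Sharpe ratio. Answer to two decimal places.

Mean return μ = 21.90 / 5 = 4.3800%
Sample std dev = √[14.3680 / 4] = 1.8953%
Sharpe = (μ − rf) / σ = (4.3800 − 0.61) / 1.8953 = 3.7700 / 1.8953 = 1.9891

1.99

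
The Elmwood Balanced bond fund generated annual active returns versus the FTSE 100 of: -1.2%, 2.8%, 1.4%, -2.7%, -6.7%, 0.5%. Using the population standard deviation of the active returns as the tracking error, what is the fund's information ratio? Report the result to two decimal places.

-0.32

r̄ = (-1.2 + 2.8 + 1.4 − 2.7 − 6.7 + 0.5) / 6 = -0.9833%
Σ(r − r̄)² = 57.8683; population σ = √(57.8683/6) = 3.1056%
IR = r̄ / tracking error = -0.9833 / 3.1056 = -0.3166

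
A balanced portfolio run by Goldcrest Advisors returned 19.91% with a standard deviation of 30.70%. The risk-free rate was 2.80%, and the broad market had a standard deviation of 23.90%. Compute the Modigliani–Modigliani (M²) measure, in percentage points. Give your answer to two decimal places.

Sharpe = (Rp − Rf) / σp = (19.91% − 2.80%) / 30.70% = 0.5573
M² = Rf + Sharpe × σm = 2.80% + 0.5573 × 23.90% = 16.1195%

16.12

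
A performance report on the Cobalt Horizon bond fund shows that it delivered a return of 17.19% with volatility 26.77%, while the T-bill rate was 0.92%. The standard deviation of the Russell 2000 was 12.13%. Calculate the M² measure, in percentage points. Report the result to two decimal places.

Sharpe = (Rp − Rf) / σp = (17.19% − 0.92%) / 26.77% = 0.6078
M² = Rf + Sharpe × σm = 0.92% + 0.6078 × 12.13% = 8.2926%

8.29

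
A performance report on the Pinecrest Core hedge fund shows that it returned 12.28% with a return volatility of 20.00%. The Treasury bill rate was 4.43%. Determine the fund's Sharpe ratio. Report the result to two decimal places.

0.39

Sharpe = (Rp − Rf) / σp = (12.28% − 4.43%) / 20.00% = 7.85% / 20.00% = 0.3925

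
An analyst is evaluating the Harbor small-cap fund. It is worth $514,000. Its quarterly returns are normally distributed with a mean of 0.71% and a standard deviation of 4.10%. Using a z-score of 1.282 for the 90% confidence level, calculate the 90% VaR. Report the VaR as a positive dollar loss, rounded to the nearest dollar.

$23,367

Return at the 90% tail: μ − z·σ = 0.71% − 1.282 × 4.10% = 0.71 − 5.2562 = -4.5462%
VaR = −(-4.5462%) × $514,000 = 4.5462% × $514,000 = $23,367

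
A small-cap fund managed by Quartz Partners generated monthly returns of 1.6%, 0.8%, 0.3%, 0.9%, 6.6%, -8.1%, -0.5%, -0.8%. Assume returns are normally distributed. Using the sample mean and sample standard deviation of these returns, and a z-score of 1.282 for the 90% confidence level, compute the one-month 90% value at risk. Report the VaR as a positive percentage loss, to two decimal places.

Mean return r̄ = 0.80 / 8 = 0.1000%
Sample std dev = √[114.0800 / 7] = 4.0370%
VaR = −(r̄ − z·σ) = −(0.1000 − 1.282 × 4.0370) = −(-5.0754) = 5.0754%

5.08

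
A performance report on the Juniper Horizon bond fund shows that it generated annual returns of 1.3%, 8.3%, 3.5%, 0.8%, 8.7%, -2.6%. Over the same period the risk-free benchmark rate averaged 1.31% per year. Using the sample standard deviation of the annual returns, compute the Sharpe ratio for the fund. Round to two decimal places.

0.45

μ = (1.3 + 8.3 + 3.5 + 0.8 + 8.7 − 2.6) / 6 = 3.3333%
Σ(r − μ)² = 99.2533; sample σ = √(99.2533/5) = 4.4554%
Sharpe = (μ − rf) / σ = (3.3333 − 1.31) / 4.4554 = 2.0233 / 4.4554 = 0.4541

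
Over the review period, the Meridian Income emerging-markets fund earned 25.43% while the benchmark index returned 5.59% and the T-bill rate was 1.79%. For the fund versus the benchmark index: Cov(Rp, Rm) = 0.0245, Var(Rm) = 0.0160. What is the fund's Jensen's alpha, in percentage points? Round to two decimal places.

β = Cov / Var = 0.0245 / 0.0160 = 1.5313
E[R] = Rf + β(Rm − Rf) = 1.79% + 1.5313 × (5.59% − 1.79%) = 7.6089%
α = Rp − E[R] = 25.43% − 7.6089% = 17.8211

17.82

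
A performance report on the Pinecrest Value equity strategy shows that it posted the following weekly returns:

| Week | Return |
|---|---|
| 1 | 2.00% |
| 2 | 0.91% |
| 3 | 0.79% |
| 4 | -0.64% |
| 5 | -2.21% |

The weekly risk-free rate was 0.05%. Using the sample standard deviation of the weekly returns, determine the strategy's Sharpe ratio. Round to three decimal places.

0.074

r̄ = (2 + 0.91 + 0.79 − 0.64 − 2.21) / 5 = 0.850 / 5 = 0.1700%
Sample std dev = √[10.6014 / 4] = 1.6280%
Sharpe = (r̄ − rf) / σ = (0.1700 − 0.05) / 1.6280 = 0.1200 / 1.6280 = 0.0737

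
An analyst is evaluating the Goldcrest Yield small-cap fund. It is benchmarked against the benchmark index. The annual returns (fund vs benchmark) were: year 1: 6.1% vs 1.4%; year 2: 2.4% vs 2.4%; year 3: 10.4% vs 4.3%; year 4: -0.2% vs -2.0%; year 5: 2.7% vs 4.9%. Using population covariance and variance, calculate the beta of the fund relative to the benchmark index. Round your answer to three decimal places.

r̄p = 4.2800%,  r̄m = 2.2000%
Cov = Σ(rp − r̄p)(rm − r̄m) / 5 = 5.1140
Var(rm) = Σ(rm − r̄m)² / 5 = 6.0040
β = Cov / Var = 5.1140 / 6.0040 = 0.8518

0.852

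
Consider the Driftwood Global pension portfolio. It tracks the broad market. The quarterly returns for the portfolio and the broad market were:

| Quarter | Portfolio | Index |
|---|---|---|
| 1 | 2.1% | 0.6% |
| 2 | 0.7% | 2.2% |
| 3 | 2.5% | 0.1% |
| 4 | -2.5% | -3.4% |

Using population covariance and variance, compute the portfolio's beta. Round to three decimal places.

r̄p = 0.7000%,  r̄m = -0.1250%
Cov = Σ(rp − r̄p)(rm − r̄m) / 4 = 2.9750
Var(rm) = Σ(rm − r̄m)² / 4 = 4.1769
β = Cov / Var = 2.9750 / 4.1769 = 0.7123

0.712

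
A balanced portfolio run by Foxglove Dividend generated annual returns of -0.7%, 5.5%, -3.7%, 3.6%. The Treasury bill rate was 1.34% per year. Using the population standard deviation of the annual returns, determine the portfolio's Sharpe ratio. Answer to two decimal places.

Mean return r̄ = 4.70 / 4 = 1.1750%
Σ(r − r̄)² = (-0.7 − 1.1750)² + (5.5 − 1.1750)² + (-3.7 − 1.1750)² + … = 51.8675
σ = √[51.8675 / 4] = 3.6010%
Sharpe = (r̄ − rf) / σ = (1.1750 − 1.34) / 3.6010 = -0.1650 / 3.6010 = -0.0458

-0.05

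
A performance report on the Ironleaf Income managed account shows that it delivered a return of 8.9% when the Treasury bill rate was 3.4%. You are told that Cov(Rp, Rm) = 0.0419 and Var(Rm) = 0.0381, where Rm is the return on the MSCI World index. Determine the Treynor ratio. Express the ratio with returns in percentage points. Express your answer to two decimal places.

5.00

β = Cov / Var = 0.0419 / 0.0381 = 1.0997
Treynor = (Rp − Rf) / β = (8.9% − 3.4%) / 1.0997 = 5.50 / 1.0997 = 5.0014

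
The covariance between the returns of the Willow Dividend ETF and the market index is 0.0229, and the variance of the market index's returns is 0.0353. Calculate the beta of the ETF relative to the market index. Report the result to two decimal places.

0.65

β = Cov(Rp, Rm) / Var(Rm) = 0.0229 / 0.0353 = 0.6487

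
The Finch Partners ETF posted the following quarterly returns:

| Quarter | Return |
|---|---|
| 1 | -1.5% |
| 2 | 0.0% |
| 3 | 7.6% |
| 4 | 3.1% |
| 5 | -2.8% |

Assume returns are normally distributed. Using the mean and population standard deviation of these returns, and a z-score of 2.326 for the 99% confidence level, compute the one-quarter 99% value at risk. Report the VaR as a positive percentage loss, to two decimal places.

7.38

r̄ = (-1.5 + 0 + 7.6 + 3.1 − 2.8) / 5 = 1.2800%
Σ(r − r̄)² = (-1.5 − 1.2800)² + (0 − 1.2800)² + (7.6 − 1.2800)² + … = 69.2680
σ = √[69.2680 / 5] = 3.7220%
VaR = −(r̄ − z·σ) = −(1.2800 − 2.326 × 3.7220) = −(-7.3774) = 7.3774%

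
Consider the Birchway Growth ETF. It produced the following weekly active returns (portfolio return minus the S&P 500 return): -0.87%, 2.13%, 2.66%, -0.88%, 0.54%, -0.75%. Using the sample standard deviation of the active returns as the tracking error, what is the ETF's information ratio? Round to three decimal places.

0.296

r̄ = (-0.87 + 2.13 + 2.66 − 0.88 + 0.54 − 0.75) / 6 = 2.830 / 6 = 0.4717%
Sample std dev = √[12.6631 / 5] = 1.5914%
IR = r̄ / tracking error = 0.4717 / 1.5914 = 0.2964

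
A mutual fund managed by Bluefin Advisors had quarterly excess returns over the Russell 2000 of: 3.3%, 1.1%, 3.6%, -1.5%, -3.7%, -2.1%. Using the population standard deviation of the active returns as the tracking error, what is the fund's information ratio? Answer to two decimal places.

0.04

Mean return μ = 0.70 / 6 = 0.1167%
Σ(r − μ)² = (3.3 − 0.1167)² + (1.1 − 0.1167)² + (3.6 − 0.1167)² + … = 45.3283
population σ = √(45.3283 / 6) = √7.5547 = 2.7486%
IR = μ / tracking error = 0.1167 / 2.7486 = 0.0425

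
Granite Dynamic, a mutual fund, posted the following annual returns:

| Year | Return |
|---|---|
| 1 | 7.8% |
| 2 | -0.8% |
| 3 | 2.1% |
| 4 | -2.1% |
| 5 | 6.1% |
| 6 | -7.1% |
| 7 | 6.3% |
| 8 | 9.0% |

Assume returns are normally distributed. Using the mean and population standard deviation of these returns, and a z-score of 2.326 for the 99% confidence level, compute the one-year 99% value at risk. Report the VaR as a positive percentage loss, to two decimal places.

9.59

r̄ = (7.8 − 0.8 + 2.1 − 2.1 + 6.1 − 7.1 + 6.3 + 9) / 8 = 21.30 / 8 = 2.6625%
Population σ = √[Σ(r − r̄)² / 8] = √[221.8988 / 8] = √27.7374 = 5.2666%
VaR = −(r̄ − z·σ) = −(2.6625 − 2.326 × 5.2666) = −(-9.5876) = 9.5876%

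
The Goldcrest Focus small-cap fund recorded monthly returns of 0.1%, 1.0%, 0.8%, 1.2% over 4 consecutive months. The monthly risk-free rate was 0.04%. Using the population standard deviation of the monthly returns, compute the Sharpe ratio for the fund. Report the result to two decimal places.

1.77

r̄ = (0.1 + 1 + 0.8 + 1.2) / 4 = 0.7750%
Σ(r − r̄)² = (0.1 − 0.7750)² + (1 − 0.7750)² + (0.8 − 0.7750)² + … = 0.6875
population σ = √(0.6875 / 4) = √0.1719 = 0.4146%
Sharpe = (r̄ − rf) / σ = (0.7750 − 0.04) / 0.4146 = 0.7350 / 0.4146 = 1.7728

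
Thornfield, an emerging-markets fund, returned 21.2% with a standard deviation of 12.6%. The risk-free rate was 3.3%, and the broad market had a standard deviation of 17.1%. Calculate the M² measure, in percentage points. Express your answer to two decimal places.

27.59

Sharpe = (Rp − Rf) / σp = (21.2% − 3.3%) / 12.6% = 1.4206
M² = Rf + Sharpe × σm = 3.3% + 1.4206 × 17.1% = 27.5923%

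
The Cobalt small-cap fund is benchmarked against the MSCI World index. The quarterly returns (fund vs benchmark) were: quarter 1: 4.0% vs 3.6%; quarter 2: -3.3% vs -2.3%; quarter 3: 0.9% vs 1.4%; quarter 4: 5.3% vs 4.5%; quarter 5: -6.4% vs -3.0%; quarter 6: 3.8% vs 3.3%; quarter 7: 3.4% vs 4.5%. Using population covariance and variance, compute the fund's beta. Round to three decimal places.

r̄p = 1.1000%,  r̄m = 1.7143%
Cov = Σ(rp − r̄p)(rm − r̄m) / 7 = 11.5629
Var(rm) = Σ(rm − r̄m)² / 7 = 8.5755
β = Cov / Var = 11.5629 / 8.5755 = 1.3484

1.348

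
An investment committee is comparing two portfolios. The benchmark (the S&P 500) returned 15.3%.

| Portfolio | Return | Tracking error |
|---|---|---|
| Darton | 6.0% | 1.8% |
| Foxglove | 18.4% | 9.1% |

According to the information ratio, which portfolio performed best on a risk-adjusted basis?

Foxglove

Darton: IR = (6.0% − 15.3%) / 1.8% = -5.167
Foxglove: IR = (18.4% − 15.3%) / 9.1% = 0.341
Highest: Foxglove (0.341).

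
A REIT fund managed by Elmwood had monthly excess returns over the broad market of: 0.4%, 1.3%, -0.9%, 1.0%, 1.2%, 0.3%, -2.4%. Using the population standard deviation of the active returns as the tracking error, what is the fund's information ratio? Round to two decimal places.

0.10

r̄ = (0.4 + 1.3 − 0.9 + 1 + 1.2 + 0.3 − 2.4) / 7 = 0.1286%
Population σ = √[Σ(r − r̄)² / 7] = √[10.8343 / 7] = √1.5478 = 1.2441%
IR = r̄ / tracking error = 0.1286 / 1.2441 = 0.1034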